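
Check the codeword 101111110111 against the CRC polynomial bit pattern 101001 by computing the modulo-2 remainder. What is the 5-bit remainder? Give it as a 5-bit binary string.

Modulo-2 division of 101111110111 by 101001:
  pos 0: 101111 XOR 101001 = 000110
  pos 3: 110110 XOR 101001 = 011111
  pos 4: 111111 XOR 101001 = 010110
  pos 5: 101101 XOR 101001 = 000100
Remainder = 01001 (nonzero — an error is detected).

01001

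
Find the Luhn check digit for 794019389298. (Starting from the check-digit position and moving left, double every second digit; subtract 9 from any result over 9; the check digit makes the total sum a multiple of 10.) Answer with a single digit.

Partial digits right→left: 8 9 2 9 8 3 9 1 0 4 9 7
Double every second digit counting from the check-digit position (so the 1st, 3rd, 5th, ... of the partial from the right).
  doubled (with −9 where >9): 7 4 7 9 0 9 → sum 36
  kept as-is: 9 9 3 1 4 7 → sum 33
Total = 36 + 33 = 69.
Check digit = (10 − (69 mod 10)) mod 10 = 1.

1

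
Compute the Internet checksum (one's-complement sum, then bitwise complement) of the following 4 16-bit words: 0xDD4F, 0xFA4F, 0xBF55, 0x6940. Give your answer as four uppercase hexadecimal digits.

FFC9

One's-complement addition (fold any carry out of bit 15 back into bit 0):
  0xDD4F + 0xFA4F = 0x1D79E → wrap carry → 0xD79F
  0xD79F + 0xBF55 = 0x196F4 → wrap carry → 0x96F5
  0x96F5 + 0x6940 = 0x10035 → wrap carry → 0x0036
One's-complement sum = 0x0036.
Checksum = ~0x0036 & 0xFFFF = 0xFFC9.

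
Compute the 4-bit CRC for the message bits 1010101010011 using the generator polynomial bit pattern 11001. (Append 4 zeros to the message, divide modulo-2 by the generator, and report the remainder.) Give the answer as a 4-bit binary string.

Append 4 zeros: 10101010100110000. Divide by 11001 (XOR where the leading bit is 1):
  pos 0: 10101 XOR 11001 = 01100
  pos 1: 11000 XOR 11001 = 00001
  pos 5: 11010 XOR 11001 = 00011
  pos 8: 11011 XOR 11001 = 00010
  pos 11: 10000 XOR 11001 = 01001
  pos 12: 10010 XOR 11001 = 01011
Remainder (last 4 bits) = 1011. This is the CRC / FCS.

1011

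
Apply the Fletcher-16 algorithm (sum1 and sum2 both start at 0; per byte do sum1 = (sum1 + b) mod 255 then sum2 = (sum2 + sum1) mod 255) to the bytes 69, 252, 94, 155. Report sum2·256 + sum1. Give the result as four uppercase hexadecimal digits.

Running sums (mod 255):
  after byte 0 (69): sum1=69, sum2=69
  after byte 1 (252): sum1=66, sum2=135
  after byte 2 (94): sum1=160, sum2=40
  after byte 3 (155): sum1=60, sum2=100
Checksum = sum2·256 + sum1 = 100·256 + 60 = 25660 = 0x643C.

643C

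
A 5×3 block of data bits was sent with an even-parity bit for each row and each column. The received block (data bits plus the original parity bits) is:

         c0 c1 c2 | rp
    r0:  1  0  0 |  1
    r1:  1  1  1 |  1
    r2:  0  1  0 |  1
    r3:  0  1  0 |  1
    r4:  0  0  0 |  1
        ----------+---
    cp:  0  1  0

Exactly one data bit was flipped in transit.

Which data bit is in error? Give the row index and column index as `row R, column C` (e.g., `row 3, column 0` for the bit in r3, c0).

row 4, column 2

Recompute each row's even parity and compare to rp:
  r0: data parity 1, sent rp 1 → ok
  r1: data parity 1, sent rp 1 → ok
  r2: data parity 1, sent rp 1 → ok
  r3: data parity 1, sent rp 1 → ok
  r4: data parity 0, sent rp 1 → mismatch
Recompute each column's even parity and compare to cp:
  c0: data parity 0, sent cp 0 → ok
  c1: data parity 1, sent cp 1 → ok
  c2: data parity 1, sent cp 0 → mismatch
Exactly one row (r4) and one column (c2) fail → the flipped bit is at their intersection.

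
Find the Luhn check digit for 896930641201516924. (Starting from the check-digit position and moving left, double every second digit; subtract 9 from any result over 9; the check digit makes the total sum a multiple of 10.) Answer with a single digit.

2

Partial digits right→left: 4 2 9 6 1 5 1 0 2 1 4 6 0 3 9 6 9 8
Double every second digit counting from the check-digit position (so the 1st, 3rd, 5th, ... of the partial from the right).
  doubled (with −9 where >9): 8 9 2 2 4 8 0 9 9 → sum 51
  kept as-is: 2 6 5 0 1 6 3 6 8 → sum 37
Total = 51 + 37 = 88.
Check digit = (10 − (88 mod 10)) mod 10 = 2.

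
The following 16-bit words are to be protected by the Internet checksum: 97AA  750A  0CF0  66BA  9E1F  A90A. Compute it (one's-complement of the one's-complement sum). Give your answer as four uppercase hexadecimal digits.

3876

One's-complement addition (fold any carry out of bit 15 back into bit 0):
  0x97AA + 0x750A = 0x10CB4 → wrap carry → 0x0CB5
  0x0CB5 + 0x0CF0 = 0x019A5
  0x19A5 + 0x66BA = 0x0805F
  0x805F + 0x9E1F = 0x11E7E → wrap carry → 0x1E7F
  0x1E7F + 0xA90A = 0x0C789
One's-complement sum = 0xC789.
Checksum = ~0xC789 & 0xFFFF = 0x3876.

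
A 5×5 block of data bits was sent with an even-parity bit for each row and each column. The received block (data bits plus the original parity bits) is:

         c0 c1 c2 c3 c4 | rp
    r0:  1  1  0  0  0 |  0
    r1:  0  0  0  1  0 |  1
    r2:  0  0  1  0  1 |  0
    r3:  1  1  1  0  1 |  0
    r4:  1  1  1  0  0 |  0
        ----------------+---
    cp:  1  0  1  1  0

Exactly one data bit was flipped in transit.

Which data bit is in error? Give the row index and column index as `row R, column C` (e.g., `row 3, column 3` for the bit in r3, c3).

Recompute each row's even parity and compare to rp:
  r0: data parity 0, sent rp 0 → ok
  r1: data parity 1, sent rp 1 → ok
  r2: data parity 0, sent rp 0 → ok
  r3: data parity 0, sent rp 0 → ok
  r4: data parity 1, sent rp 0 → mismatch
Recompute each column's even parity and compare to cp:
  c0: data parity 1, sent cp 1 → ok
  c1: data parity 1, sent cp 0 → mismatch
  c2: data parity 1, sent cp 1 → ok
  c3: data parity 1, sent cp 1 → ok
  c4: data parity 0, sent cp 0 → ok
Exactly one row (r4) and one column (c1) fail → the flipped bit is at their intersection.

row 4, column 1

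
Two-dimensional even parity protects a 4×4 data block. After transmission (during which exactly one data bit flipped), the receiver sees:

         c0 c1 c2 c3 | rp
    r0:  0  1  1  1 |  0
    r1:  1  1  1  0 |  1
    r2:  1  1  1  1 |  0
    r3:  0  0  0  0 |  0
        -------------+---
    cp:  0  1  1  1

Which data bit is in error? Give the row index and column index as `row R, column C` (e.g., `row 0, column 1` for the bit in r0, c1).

Recompute each row's even parity and compare to rp:
  r0: data parity 1, sent rp 0 → mismatch
  r1: data parity 1, sent rp 1 → ok
  r2: data parity 0, sent rp 0 → ok
  r3: data parity 0, sent rp 0 → ok
Recompute each column's even parity and compare to cp:
  c0: data parity 0, sent cp 0 → ok
  c1: data parity 1, sent cp 1 → ok
  c2: data parity 1, sent cp 1 → ok
  c3: data parity 0, sent cp 1 → mismatch
Exactly one row (r0) and one column (c3) fail → the flipped bit is at their intersection.

row 0, column 3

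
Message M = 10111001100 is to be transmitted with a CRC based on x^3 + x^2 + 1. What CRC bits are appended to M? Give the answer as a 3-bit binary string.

Append 3 zeros: 10111001100000. Divide by 1101 (XOR where the leading bit is 1):
  pos 0: 1011 XOR 1101 = 0110
  pos 1: 1101 XOR 1101 = 0000
  pos 7: 1100 XOR 1101 = 0001
  pos 10: 1000 XOR 1101 = 0101
Remainder (last 3 bits) = 101. This is the CRC / FCS.

101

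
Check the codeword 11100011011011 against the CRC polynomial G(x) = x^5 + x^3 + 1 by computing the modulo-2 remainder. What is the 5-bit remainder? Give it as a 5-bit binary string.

Modulo-2 division of 11100011011011 by 101001:
  pos 0: 111000 XOR 101001 = 010001
  pos 1: 100011 XOR 101001 = 001010
  pos 3: 101010 XOR 101001 = 000011
  pos 7: 111101 XOR 101001 = 010100
  pos 8: 101001 XOR 101001 = 000000
Remainder = 00000 (zero — the frame passes the CRC check).

00000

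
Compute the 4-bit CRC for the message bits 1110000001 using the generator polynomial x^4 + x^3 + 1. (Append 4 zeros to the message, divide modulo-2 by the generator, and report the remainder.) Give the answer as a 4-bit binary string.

Append 4 zeros: 11100000010000. Divide by 11001 (XOR where the leading bit is 1):
  pos 0: 11100 XOR 11001 = 00101
  pos 2: 10100 XOR 11001 = 01101
  pos 3: 11010 XOR 11001 = 00011
  pos 6: 11010 XOR 11001 = 00011
  pos 9: 11000 XOR 11001 = 00001
Remainder (last 4 bits) = 0001. This is the CRC / FCS.

0001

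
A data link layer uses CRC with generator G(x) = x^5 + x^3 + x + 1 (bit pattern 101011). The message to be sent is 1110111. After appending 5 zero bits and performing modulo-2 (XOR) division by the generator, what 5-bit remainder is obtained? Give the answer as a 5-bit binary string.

11000

Append 5 zeros: 111011100000. Divide by 101011 (XOR where the leading bit is 1):
  pos 0: 111011 XOR 101011 = 010000
  pos 1: 100001 XOR 101011 = 001010
  pos 3: 101000 XOR 101011 = 000011
Remainder (last 5 bits) = 11000. This is the CRC / FCS.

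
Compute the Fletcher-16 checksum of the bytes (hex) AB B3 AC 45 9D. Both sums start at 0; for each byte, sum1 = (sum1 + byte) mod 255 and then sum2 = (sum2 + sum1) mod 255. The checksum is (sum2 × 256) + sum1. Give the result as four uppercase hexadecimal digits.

57EE

Running sums (mod 255):
  after byte 0 (AB): sum1=171, sum2=171
  after byte 1 (B3): sum1=95, sum2=11
  after byte 2 (AC): sum1=12, sum2=23
  after byte 3 (45): sum1=81, sum2=104
  after byte 4 (9D): sum1=238, sum2=87
Checksum = sum2·256 + sum1 = 87·256 + 238 = 22510 = 0x57EE.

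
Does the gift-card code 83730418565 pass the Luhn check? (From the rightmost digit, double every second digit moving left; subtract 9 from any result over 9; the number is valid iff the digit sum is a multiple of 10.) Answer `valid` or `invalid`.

From the right, keep odd positions and double even positions (subtract 9 from any doubled value over 9):
  doubled (positions 2,4,...): 3 7 8 6 6 → sum 30
  kept (positions 1,3,...): 5 5 1 0 7 8 → sum 26
Total = 56.
56 mod 10 = 6, so the number is invalid.

invalid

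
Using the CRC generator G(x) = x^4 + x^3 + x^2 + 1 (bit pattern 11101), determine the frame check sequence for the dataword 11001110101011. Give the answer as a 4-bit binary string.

0111

Append 4 zeros: 110011101010110000. Divide by 11101 (XOR where the leading bit is 1):
  pos 0: 11001 XOR 11101 = 00100
  pos 2: 10011 XOR 11101 = 01110
  pos 3: 11100 XOR 11101 = 00001
  pos 7: 11010 XOR 11101 = 00111
  pos 9: 11111 XOR 11101 = 00010
  pos 12: 10000 XOR 11101 = 01101
  pos 13: 11010 XOR 11101 = 00111
Remainder (last 4 bits) = 0111. This is the CRC / FCS.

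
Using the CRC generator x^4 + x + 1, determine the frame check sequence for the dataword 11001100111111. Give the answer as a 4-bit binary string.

Append 4 zeros: 110011001111110000. Divide by 10011 (XOR where the leading bit is 1):
  pos 0: 11001 XOR 10011 = 01010
  pos 1: 10101 XOR 10011 = 00110
  pos 3: 11000 XOR 10011 = 01011
  pos 4: 10111 XOR 10011 = 00100
  pos 6: 10011 XOR 10011 = 00000
  pos 11: 11100 XOR 10011 = 01111
  pos 12: 11110 XOR 10011 = 01101
  pos 13: 11010 XOR 10011 = 01001
Remainder (last 4 bits) = 1001. This is the CRC / FCS.

1001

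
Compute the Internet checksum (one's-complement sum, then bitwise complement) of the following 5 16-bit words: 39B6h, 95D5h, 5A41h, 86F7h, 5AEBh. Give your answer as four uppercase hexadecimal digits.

F44F

One's-complement addition (fold any carry out of bit 15 back into bit 0):
  0x39B6 + 0x95D5 = 0x0CF8B
  0xCF8B + 0x5A41 = 0x129CC → wrap carry → 0x29CD
  0x29CD + 0x86F7 = 0x0B0C4
  0xB0C4 + 0x5AEB = 0x10BAF → wrap carry → 0x0BB0
One's-complement sum = 0x0BB0.
Checksum = ~0x0BB0 & 0xFFFF = 0xF44F.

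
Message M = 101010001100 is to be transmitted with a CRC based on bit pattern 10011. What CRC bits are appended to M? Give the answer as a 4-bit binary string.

0101

Append 4 zeros: 1010100011000000. Divide by 10011 (XOR where the leading bit is 1):
  pos 0: 10101 XOR 10011 = 00110
  pos 2: 11000 XOR 10011 = 01011
  pos 3: 10110 XOR 10011 = 00101
  pos 5: 10111 XOR 10011 = 00100
  pos 7: 10000 XOR 10011 = 00011
  pos 10: 11000 XOR 10011 = 01011
  pos 11: 10110 XOR 10011 = 00101
Remainder (last 4 bits) = 0101. This is the CRC / FCS.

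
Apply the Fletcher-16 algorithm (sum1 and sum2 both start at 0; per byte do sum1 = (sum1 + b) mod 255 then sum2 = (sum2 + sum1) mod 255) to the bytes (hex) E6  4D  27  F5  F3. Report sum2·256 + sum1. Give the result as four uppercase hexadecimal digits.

Running sums (mod 255):
  after byte 0 (E6): sum1=230, sum2=230
  after byte 1 (4D): sum1=52, sum2=27
  after byte 2 (27): sum1=91, sum2=118
  after byte 3 (F5): sum1=81, sum2=199
  after byte 4 (F3): sum1=69, sum2=13
Checksum = sum2·256 + sum1 = 13·256 + 69 = 3397 = 0x0D45.

0D45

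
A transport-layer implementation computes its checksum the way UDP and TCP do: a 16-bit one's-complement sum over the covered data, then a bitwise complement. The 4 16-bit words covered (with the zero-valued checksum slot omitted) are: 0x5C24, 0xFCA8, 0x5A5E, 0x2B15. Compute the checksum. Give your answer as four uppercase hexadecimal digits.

21BF

One's-complement addition (fold any carry out of bit 15 back into bit 0):
  0x5C24 + 0xFCA8 = 0x158CC → wrap carry → 0x58CD
  0x58CD + 0x5A5E = 0x0B32B
  0xB32B + 0x2B15 = 0x0DE40
One's-complement sum = 0xDE40.
Checksum = ~0xDE40 & 0xFFFF = 0x21BF.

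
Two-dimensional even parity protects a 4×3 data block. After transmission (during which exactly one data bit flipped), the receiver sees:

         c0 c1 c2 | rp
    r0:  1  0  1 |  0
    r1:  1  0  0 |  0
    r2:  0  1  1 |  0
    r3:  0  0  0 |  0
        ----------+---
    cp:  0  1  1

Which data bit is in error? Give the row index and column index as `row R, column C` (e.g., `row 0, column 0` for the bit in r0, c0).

row 1, column 2

Recompute each row's even parity and compare to rp:
  r0: data parity 0, sent rp 0 → ok
  r1: data parity 1, sent rp 0 → mismatch
  r2: data parity 0, sent rp 0 → ok
  r3: data parity 0, sent rp 0 → ok
Recompute each column's even parity and compare to cp:
  c0: data parity 0, sent cp 0 → ok
  c1: data parity 1, sent cp 1 → ok
  c2: data parity 0, sent cp 1 → mismatch
Exactly one row (r1) and one column (c2) fail → the flipped bit is at their intersection.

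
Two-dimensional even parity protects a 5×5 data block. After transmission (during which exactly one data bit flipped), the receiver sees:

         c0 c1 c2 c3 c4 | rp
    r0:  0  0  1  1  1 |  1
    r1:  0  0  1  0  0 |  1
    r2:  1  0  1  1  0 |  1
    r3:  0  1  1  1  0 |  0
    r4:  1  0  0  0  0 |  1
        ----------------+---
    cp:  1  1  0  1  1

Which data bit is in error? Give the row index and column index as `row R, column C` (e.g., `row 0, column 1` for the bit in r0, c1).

row 3, column 0

Recompute each row's even parity and compare to rp:
  r0: data parity 1, sent rp 1 → ok
  r1: data parity 1, sent rp 1 → ok
  r2: data parity 1, sent rp 1 → ok
  r3: data parity 1, sent rp 0 → mismatch
  r4: data parity 1, sent rp 1 → ok
Recompute each column's even parity and compare to cp:
  c0: data parity 0, sent cp 1 → mismatch
  c1: data parity 1, sent cp 1 → ok
  c2: data parity 0, sent cp 0 → ok
  c3: data parity 1, sent cp 1 → ok
  c4: data parity 1, sent cp 1 → ok
Exactly one row (r3) and one column (c0) fail → the flipped bit is at their intersection.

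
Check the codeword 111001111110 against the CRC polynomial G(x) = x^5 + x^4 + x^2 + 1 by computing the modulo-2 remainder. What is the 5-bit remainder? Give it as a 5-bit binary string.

Modulo-2 division of 111001111110 by 110101:
  pos 0: 111001 XOR 110101 = 001100
  pos 2: 110011 XOR 110101 = 000110
  pos 5: 110111 XOR 110101 = 000010
Remainder = 00100 (nonzero — an error is detected).

00100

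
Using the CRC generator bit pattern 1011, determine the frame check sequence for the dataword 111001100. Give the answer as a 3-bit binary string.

011

Append 3 zeros: 111001100000. Divide by 1011 (XOR where the leading bit is 1):
  pos 0: 1110 XOR 1011 = 0101
  pos 1: 1010 XOR 1011 = 0001
  pos 4: 1110 XOR 1011 = 0101
  pos 5: 1010 XOR 1011 = 0001
  pos 8: 1000 XOR 1011 = 0011
Remainder (last 3 bits) = 011. This is the CRC / FCS.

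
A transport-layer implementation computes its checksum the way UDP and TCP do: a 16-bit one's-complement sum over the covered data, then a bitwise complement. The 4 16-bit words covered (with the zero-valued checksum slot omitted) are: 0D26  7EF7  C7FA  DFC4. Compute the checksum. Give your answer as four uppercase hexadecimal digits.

CC22

One's-complement addition (fold any carry out of bit 15 back into bit 0):
  0x0D26 + 0x7EF7 = 0x08C1D
  0x8C1D + 0xC7FA = 0x15417 → wrap carry → 0x5418
  0x5418 + 0xDFC4 = 0x133DC → wrap carry → 0x33DD
One's-complement sum = 0x33DD.
Checksum = ~0x33DD & 0xFFFF = 0xCC22.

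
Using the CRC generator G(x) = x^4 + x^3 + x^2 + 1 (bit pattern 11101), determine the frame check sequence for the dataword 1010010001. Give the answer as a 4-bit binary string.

1100

Append 4 zeros: 10100100010000. Divide by 11101 (XOR where the leading bit is 1):
  pos 0: 10100 XOR 11101 = 01001
  pos 1: 10011 XOR 11101 = 01110
  pos 2: 11100 XOR 11101 = 00001
  pos 6: 10010 XOR 11101 = 01111
  pos 7: 11110 XOR 11101 = 00011
Remainder (last 4 bits) = 1100. This is the CRC / FCS.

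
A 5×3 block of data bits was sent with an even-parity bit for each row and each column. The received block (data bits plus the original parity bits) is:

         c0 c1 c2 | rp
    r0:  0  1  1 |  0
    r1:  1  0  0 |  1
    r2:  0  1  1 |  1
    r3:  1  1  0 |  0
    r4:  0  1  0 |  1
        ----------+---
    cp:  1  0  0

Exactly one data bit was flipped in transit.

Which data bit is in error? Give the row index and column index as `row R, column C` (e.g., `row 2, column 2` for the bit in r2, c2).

row 2, column 0

Recompute each row's even parity and compare to rp:
  r0: data parity 0, sent rp 0 → ok
  r1: data parity 1, sent rp 1 → ok
  r2: data parity 0, sent rp 1 → mismatch
  r3: data parity 0, sent rp 0 → ok
  r4: data parity 1, sent rp 1 → ok
Recompute each column's even parity and compare to cp:
  c0: data parity 0, sent cp 1 → mismatch
  c1: data parity 0, sent cp 0 → ok
  c2: data parity 0, sent cp 0 → ok
Exactly one row (r2) and one column (c0) fail → the flipped bit is at their intersection.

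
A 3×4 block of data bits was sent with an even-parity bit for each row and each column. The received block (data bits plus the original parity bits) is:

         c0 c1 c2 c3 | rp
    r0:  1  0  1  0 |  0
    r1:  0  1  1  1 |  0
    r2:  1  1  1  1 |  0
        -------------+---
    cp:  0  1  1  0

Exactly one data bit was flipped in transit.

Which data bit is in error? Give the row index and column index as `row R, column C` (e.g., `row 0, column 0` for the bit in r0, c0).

Recompute each row's even parity and compare to rp:
  r0: data parity 0, sent rp 0 → ok
  r1: data parity 1, sent rp 0 → mismatch
  r2: data parity 0, sent rp 0 → ok
Recompute each column's even parity and compare to cp:
  c0: data parity 0, sent cp 0 → ok
  c1: data parity 0, sent cp 1 → mismatch
  c2: data parity 1, sent cp 1 → ok
  c3: data parity 0, sent cp 0 → ok
Exactly one row (r1) and one column (c1) fail → the flipped bit is at their intersection.

row 1, column 1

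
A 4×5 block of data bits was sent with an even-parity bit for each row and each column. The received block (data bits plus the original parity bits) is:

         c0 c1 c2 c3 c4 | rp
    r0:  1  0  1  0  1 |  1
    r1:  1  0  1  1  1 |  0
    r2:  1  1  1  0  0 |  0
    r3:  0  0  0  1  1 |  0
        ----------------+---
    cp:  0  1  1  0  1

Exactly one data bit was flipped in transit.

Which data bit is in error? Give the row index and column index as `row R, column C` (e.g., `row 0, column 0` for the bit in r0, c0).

row 2, column 0

Recompute each row's even parity and compare to rp:
  r0: data parity 1, sent rp 1 → ok
  r1: data parity 0, sent rp 0 → ok
  r2: data parity 1, sent rp 0 → mismatch
  r3: data parity 0, sent rp 0 → ok
Recompute each column's even parity and compare to cp:
  c0: data parity 1, sent cp 0 → mismatch
  c1: data parity 1, sent cp 1 → ok
  c2: data parity 1, sent cp 1 → ok
  c3: data parity 0, sent cp 0 → ok
  c4: data parity 1, sent cp 1 → ok
Exactly one row (r2) and one column (c0) fail → the flipped bit is at their intersection.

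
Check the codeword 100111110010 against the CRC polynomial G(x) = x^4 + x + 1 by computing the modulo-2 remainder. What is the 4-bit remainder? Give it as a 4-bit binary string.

1011

Modulo-2 division of 100111110010 by 10011:
  pos 0: 10011 XOR 10011 = 00000
  pos 5: 11100 XOR 10011 = 01111
  pos 6: 11111 XOR 10011 = 01100
  pos 7: 11000 XOR 10011 = 01011
Remainder = 1011 (nonzero — an error is detected).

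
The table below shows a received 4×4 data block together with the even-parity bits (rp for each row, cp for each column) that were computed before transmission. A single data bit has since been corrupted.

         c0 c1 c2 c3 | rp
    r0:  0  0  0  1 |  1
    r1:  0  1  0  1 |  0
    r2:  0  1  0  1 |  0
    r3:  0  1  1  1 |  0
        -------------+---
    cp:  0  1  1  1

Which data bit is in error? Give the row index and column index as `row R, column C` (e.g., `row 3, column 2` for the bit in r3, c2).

Recompute each row's even parity and compare to rp:
  r0: data parity 1, sent rp 1 → ok
  r1: data parity 0, sent rp 0 → ok
  r2: data parity 0, sent rp 0 → ok
  r3: data parity 1, sent rp 0 → mismatch
Recompute each column's even parity and compare to cp:
  c0: data parity 0, sent cp 0 → ok
  c1: data parity 1, sent cp 1 → ok
  c2: data parity 1, sent cp 1 → ok
  c3: data parity 0, sent cp 1 → mismatch
Exactly one row (r3) and one column (c3) fail → the flipped bit is at their intersection.

row 3, column 3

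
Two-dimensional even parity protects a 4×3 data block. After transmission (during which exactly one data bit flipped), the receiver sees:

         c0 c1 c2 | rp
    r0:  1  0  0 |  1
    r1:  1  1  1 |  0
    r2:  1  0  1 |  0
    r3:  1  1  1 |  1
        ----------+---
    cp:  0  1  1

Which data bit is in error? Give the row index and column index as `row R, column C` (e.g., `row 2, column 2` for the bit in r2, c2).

Recompute each row's even parity and compare to rp:
  r0: data parity 1, sent rp 1 → ok
  r1: data parity 1, sent rp 0 → mismatch
  r2: data parity 0, sent rp 0 → ok
  r3: data parity 1, sent rp 1 → ok
Recompute each column's even parity and compare to cp:
  c0: data parity 0, sent cp 0 → ok
  c1: data parity 0, sent cp 1 → mismatch
  c2: data parity 1, sent cp 1 → ok
Exactly one row (r1) and one column (c1) fail → the flipped bit is at their intersection.

row 1, column 1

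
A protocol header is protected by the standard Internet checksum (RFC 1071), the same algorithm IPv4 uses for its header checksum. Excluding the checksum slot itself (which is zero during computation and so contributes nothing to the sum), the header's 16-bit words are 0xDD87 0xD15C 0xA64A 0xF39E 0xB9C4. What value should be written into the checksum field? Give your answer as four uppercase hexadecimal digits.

FD6C

One's-complement addition (fold any carry out of bit 15 back into bit 0):
  0xDD87 + 0xD15C = 0x1AEE3 → wrap carry → 0xAEE4
  0xAEE4 + 0xA64A = 0x1552E → wrap carry → 0x552F
  0x552F + 0xF39E = 0x148CD → wrap carry → 0x48CE
  0x48CE + 0xB9C4 = 0x10292 → wrap carry → 0x0293
One's-complement sum = 0x0293.
Checksum = ~0x0293 & 0xFFFF = 0xFD6C.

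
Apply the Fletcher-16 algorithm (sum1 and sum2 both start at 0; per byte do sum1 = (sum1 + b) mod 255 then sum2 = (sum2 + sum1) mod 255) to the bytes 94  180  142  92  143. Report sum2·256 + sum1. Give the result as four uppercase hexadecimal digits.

Running sums (mod 255):
  after byte 0 (94): sum1=94, sum2=94
  after byte 1 (180): sum1=19, sum2=113
  after byte 2 (142): sum1=161, sum2=19
  after byte 3 (92): sum1=253, sum2=17
  after byte 4 (143): sum1=141, sum2=158
Checksum = sum2·256 + sum1 = 158·256 + 141 = 40589 = 0x9E8D.

9E8D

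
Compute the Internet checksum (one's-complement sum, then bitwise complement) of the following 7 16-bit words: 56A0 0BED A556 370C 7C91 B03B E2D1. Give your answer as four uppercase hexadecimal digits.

One's-complement addition (fold any carry out of bit 15 back into bit 0):
  0x56A0 + 0x0BED = 0x0628D
  0x628D + 0xA556 = 0x107E3 → wrap carry → 0x07E4
  0x07E4 + 0x370C = 0x03EF0
  0x3EF0 + 0x7C91 = 0x0BB81
  0xBB81 + 0xB03B = 0x16BBC → wrap carry → 0x6BBD
  0x6BBD + 0xE2D1 = 0x14E8E → wrap carry → 0x4E8F
One's-complement sum = 0x4E8F.
Checksum = ~0x4E8F & 0xFFFF = 0xB170.

B170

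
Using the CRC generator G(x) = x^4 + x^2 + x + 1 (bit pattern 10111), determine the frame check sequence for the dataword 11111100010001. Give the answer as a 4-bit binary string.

1111

Append 4 zeros: 111111000100010000. Divide by 10111 (XOR where the leading bit is 1):
  pos 0: 11111 XOR 10111 = 01000
  pos 1: 10001 XOR 10111 = 00110
  pos 3: 11000 XOR 10111 = 01111
  pos 4: 11110 XOR 10111 = 01001
  pos 5: 10011 XOR 10111 = 00100
  pos 7: 10000 XOR 10111 = 00111
  pos 9: 11101 XOR 10111 = 01010
  pos 10: 10100 XOR 10111 = 00011
  pos 13: 11000 XOR 10111 = 01111
Remainder (last 4 bits) = 1111. This is the CRC / FCS.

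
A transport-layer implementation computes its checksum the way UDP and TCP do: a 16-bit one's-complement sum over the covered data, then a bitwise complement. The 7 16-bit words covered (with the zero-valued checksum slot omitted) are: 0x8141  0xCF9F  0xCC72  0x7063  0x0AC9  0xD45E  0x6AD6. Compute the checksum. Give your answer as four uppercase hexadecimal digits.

One's-complement addition (fold any carry out of bit 15 back into bit 0):
  0x8141 + 0xCF9F = 0x150E0 → wrap carry → 0x50E1
  0x50E1 + 0xCC72 = 0x11D53 → wrap carry → 0x1D54
  0x1D54 + 0x7063 = 0x08DB7
  0x8DB7 + 0x0AC9 = 0x09880
  0x9880 + 0xD45E = 0x16CDE → wrap carry → 0x6CDF
  0x6CDF + 0x6AD6 = 0x0D7B5
One's-complement sum = 0xD7B5.
Checksum = ~0xD7B5 & 0xFFFF = 0x284A.

284A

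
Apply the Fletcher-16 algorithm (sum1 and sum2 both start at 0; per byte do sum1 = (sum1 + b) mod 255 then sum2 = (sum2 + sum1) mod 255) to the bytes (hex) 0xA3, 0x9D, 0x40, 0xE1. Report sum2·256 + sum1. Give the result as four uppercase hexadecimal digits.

C963

Running sums (mod 255):
  after byte 0 (0xA3): sum1=163, sum2=163
  after byte 1 (0x9D): sum1=65, sum2=228
  after byte 2 (0x40): sum1=129, sum2=102
  after byte 3 (0xE1): sum1=99, sum2=201
Checksum = sum2·256 + sum1 = 201·256 + 99 = 51555 = 0xC963.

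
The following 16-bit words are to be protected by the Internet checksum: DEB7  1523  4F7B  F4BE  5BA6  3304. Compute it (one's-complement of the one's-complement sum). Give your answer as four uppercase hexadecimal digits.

One's-complement addition (fold any carry out of bit 15 back into bit 0):
  0xDEB7 + 0x1523 = 0x0F3DA
  0xF3DA + 0x4F7B = 0x14355 → wrap carry → 0x4356
  0x4356 + 0xF4BE = 0x13814 → wrap carry → 0x3815
  0x3815 + 0x5BA6 = 0x093BB
  0x93BB + 0x3304 = 0x0C6BF
One's-complement sum = 0xC6BF.
Checksum = ~0xC6BF & 0xFFFF = 0x3940.

3940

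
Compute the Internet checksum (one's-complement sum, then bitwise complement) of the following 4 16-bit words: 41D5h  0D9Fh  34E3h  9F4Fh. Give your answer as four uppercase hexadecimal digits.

DC58

One's-complement addition (fold any carry out of bit 15 back into bit 0):
  0x41D5 + 0x0D9F = 0x04F74
  0x4F74 + 0x34E3 = 0x08457
  0x8457 + 0x9F4F = 0x123A6 → wrap carry → 0x23A7
One's-complement sum = 0x23A7.
Checksum = ~0x23A7 & 0xFFFF = 0xDC58.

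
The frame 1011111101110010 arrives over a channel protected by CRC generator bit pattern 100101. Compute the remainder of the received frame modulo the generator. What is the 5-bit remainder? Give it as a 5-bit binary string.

Modulo-2 division of 1011111101110010 by 100101:
  pos 0: 101111 XOR 100101 = 001010
  pos 2: 101011 XOR 100101 = 001110
  pos 4: 111001 XOR 100101 = 011100
  pos 5: 111001 XOR 100101 = 011100
  pos 6: 111001 XOR 100101 = 011100
  pos 7: 111000 XOR 100101 = 011101
  pos 8: 111010 XOR 100101 = 011111
  pos 9: 111111 XOR 100101 = 011010
  pos 10: 110100 XOR 100101 = 010001
Remainder = 10001 (nonzero — an error is detected).

10001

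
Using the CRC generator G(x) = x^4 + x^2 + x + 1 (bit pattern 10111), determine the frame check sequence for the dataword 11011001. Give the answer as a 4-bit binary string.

1011

Append 4 zeros: 110110010000. Divide by 10111 (XOR where the leading bit is 1):
  pos 0: 11011 XOR 10111 = 01100
  pos 1: 11000 XOR 10111 = 01111
  pos 2: 11110 XOR 10111 = 01001
  pos 3: 10011 XOR 10111 = 00100
  pos 5: 10000 XOR 10111 = 00111
  pos 7: 11100 XOR 10111 = 01011
Remainder (last 4 bits) = 1011. This is the CRC / FCS.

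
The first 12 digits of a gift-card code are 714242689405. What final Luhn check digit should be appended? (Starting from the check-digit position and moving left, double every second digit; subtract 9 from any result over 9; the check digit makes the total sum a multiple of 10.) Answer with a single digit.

4

Partial digits right→left: 5 0 4 9 8 6 2 4 2 4 1 7
Double every second digit counting from the check-digit position (so the 1st, 3rd, 5th, ... of the partial from the right).
  doubled (with −9 where >9): 1 8 7 4 4 2 → sum 26
  kept as-is: 0 9 6 4 4 7 → sum 30
Total = 26 + 30 = 56.
Check digit = (10 − (56 mod 10)) mod 10 = 4.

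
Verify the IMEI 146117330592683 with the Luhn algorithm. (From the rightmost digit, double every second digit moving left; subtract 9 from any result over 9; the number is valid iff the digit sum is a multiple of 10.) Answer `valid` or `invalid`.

From the right, keep odd positions and double even positions (subtract 9 from any doubled value over 9):
  doubled (positions 2,4,...): 7 4 1 6 5 2 8 → sum 33
  kept (positions 1,3,...): 3 6 9 0 3 1 6 1 → sum 29
Total = 62.
62 mod 10 = 2, so the number is invalid.

invalid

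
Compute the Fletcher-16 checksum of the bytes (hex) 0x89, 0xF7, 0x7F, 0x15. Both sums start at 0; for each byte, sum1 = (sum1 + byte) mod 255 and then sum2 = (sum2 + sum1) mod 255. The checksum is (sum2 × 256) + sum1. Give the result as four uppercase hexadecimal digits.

Running sums (mod 255):
  after byte 0 (0x89): sum1=137, sum2=137
  after byte 1 (0xF7): sum1=129, sum2=11
  after byte 2 (0x7F): sum1=1, sum2=12
  after byte 3 (0x15): sum1=22, sum2=34
Checksum = sum2·256 + sum1 = 34·256 + 22 = 8726 = 0x2216.

2216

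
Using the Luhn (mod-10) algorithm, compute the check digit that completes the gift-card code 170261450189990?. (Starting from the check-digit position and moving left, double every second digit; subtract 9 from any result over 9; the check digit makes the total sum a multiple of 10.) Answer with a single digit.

Partial digits right→left: 0 9 9 9 8 1 0 5 4 1 6 2 0 7 1
Double every second digit counting from the check-digit position (so the 1st, 3rd, 5th, ... of the partial from the right).
  doubled (with −9 where >9): 0 9 7 0 8 3 0 2 → sum 29
  kept as-is: 9 9 1 5 1 2 7 → sum 34
Total = 29 + 34 = 63.
Check digit = (10 − (63 mod 10)) mod 10 = 7.

7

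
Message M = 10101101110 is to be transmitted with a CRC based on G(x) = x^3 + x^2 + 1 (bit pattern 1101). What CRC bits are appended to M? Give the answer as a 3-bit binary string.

Append 3 zeros: 10101101110000. Divide by 1101 (XOR where the leading bit is 1):
  pos 0: 1010 XOR 1101 = 0111
  pos 1: 1111 XOR 1101 = 0010
  pos 3: 1010 XOR 1101 = 0111
  pos 4: 1111 XOR 1101 = 0010
  pos 6: 1011 XOR 1101 = 0110
  pos 7: 1100 XOR 1101 = 0001
  pos 10: 1000 XOR 1101 = 0101
Remainder (last 3 bits) = 101. This is the CRC / FCS.

101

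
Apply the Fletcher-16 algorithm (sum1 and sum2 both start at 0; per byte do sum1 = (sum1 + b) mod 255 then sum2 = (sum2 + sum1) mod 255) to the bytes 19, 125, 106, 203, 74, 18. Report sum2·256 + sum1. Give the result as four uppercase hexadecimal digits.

Running sums (mod 255):
  after byte 0 (19): sum1=19, sum2=19
  after byte 1 (125): sum1=144, sum2=163
  after byte 2 (106): sum1=250, sum2=158
  after byte 3 (203): sum1=198, sum2=101
  after byte 4 (74): sum1=17, sum2=118
  after byte 5 (18): sum1=35, sum2=153
Checksum = sum2·256 + sum1 = 153·256 + 35 = 39203 = 0x9923.

9923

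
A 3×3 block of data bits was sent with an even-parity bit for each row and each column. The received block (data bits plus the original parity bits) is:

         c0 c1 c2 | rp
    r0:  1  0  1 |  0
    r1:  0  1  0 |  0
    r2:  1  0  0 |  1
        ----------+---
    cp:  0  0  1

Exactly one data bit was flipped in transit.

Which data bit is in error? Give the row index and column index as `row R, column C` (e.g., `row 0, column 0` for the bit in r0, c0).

row 1, column 1

Recompute each row's even parity and compare to rp:
  r0: data parity 0, sent rp 0 → ok
  r1: data parity 1, sent rp 0 → mismatch
  r2: data parity 1, sent rp 1 → ok
Recompute each column's even parity and compare to cp:
  c0: data parity 0, sent cp 0 → ok
  c1: data parity 1, sent cp 0 → mismatch
  c2: data parity 1, sent cp 1 → ok
Exactly one row (r1) and one column (c1) fail → the flipped bit is at their intersection.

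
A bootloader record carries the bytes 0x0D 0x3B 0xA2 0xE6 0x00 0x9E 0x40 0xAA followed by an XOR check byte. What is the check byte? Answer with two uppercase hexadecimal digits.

XOR the bytes together:
  start with 0x0D
  0x0D ⊕ 0x3B = 0x36
  0x36 ⊕ 0xA2 = 0x94
  0x94 ⊕ 0xE6 = 0x72
  0x72 ⊕ 0x00 = 0x72
  0x72 ⊕ 0x9E = 0xEC
  0xEC ⊕ 0x40 = 0xAC
  0xAC ⊕ 0xAA = 0x06

06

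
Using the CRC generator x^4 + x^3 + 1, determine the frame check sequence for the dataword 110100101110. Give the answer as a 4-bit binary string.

1000

Append 4 zeros: 1101001011100000. Divide by 11001 (XOR where the leading bit is 1):
  pos 0: 11010 XOR 11001 = 00011
  pos 3: 11010 XOR 11001 = 00011
  pos 6: 11111 XOR 11001 = 00110
  pos 8: 11000 XOR 11001 = 00001
Remainder (last 4 bits) = 1000. This is the CRC / FCS.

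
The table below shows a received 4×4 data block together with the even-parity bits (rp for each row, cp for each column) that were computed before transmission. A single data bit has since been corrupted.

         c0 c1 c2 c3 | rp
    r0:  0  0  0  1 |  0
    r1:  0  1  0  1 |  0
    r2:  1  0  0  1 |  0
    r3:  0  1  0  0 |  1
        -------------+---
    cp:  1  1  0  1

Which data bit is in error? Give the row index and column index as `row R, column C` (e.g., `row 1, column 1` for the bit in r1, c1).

Recompute each row's even parity and compare to rp:
  r0: data parity 1, sent rp 0 → mismatch
  r1: data parity 0, sent rp 0 → ok
  r2: data parity 0, sent rp 0 → ok
  r3: data parity 1, sent rp 1 → ok
Recompute each column's even parity and compare to cp:
  c0: data parity 1, sent cp 1 → ok
  c1: data parity 0, sent cp 1 → mismatch
  c2: data parity 0, sent cp 0 → ok
  c3: data parity 1, sent cp 1 → ok
Exactly one row (r0) and one column (c1) fail → the flipped bit is at their intersection.

row 0, column 1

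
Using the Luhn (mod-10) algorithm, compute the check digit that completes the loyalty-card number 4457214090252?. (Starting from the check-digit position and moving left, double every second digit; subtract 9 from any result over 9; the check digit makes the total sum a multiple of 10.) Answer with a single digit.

Partial digits right→left: 2 5 2 0 9 0 4 1 2 7 5 4 4
Double every second digit counting from the check-digit position (so the 1st, 3rd, 5th, ... of the partial from the right).
  doubled (with −9 where >9): 4 4 9 8 4 1 8 → sum 38
  kept as-is: 5 0 0 1 7 4 → sum 17
Total = 38 + 17 = 55.
Check digit = (10 − (55 mod 10)) mod 10 = 5.

5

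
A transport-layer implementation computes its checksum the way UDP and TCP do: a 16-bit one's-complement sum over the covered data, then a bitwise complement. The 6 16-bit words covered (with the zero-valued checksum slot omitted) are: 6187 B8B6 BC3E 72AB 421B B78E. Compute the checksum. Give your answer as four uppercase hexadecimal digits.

BD2D

One's-complement addition (fold any carry out of bit 15 back into bit 0):
  0x6187 + 0xB8B6 = 0x11A3D → wrap carry → 0x1A3E
  0x1A3E + 0xBC3E = 0x0D67C
  0xD67C + 0x72AB = 0x14927 → wrap carry → 0x4928
  0x4928 + 0x421B = 0x08B43
  0x8B43 + 0xB78E = 0x142D1 → wrap carry → 0x42D2
One's-complement sum = 0x42D2.
Checksum = ~0x42D2 & 0xFFFF = 0xBD2D.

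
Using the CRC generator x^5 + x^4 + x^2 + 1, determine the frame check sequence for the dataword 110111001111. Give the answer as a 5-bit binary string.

01011

Append 5 zeros: 11011100111100000. Divide by 110101 (XOR where the leading bit is 1):
  pos 0: 110111 XOR 110101 = 000010
  pos 4: 100011 XOR 110101 = 010110
  pos 5: 101101 XOR 110101 = 011000
  pos 6: 110001 XOR 110101 = 000100
  pos 9: 100000 XOR 110101 = 010101
  pos 10: 101010 XOR 110101 = 011111
  pos 11: 111110 XOR 110101 = 001011
Remainder (last 5 bits) = 01011. This is the CRC / FCS.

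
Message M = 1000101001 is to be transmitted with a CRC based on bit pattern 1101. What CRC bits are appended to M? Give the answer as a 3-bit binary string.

Append 3 zeros: 1000101001000. Divide by 1101 (XOR where the leading bit is 1):
  pos 0: 1000 XOR 1101 = 0101
  pos 1: 1011 XOR 1101 = 0110
  pos 2: 1100 XOR 1101 = 0001
  pos 5: 1100 XOR 1101 = 0001
  pos 8: 1100 XOR 1101 = 0001
Remainder (last 3 bits) = 010. This is the CRC / FCS.

010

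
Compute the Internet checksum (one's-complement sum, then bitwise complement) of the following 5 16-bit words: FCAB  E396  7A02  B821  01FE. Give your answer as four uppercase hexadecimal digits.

EB9A

One's-complement addition (fold any carry out of bit 15 back into bit 0):
  0xFCAB + 0xE396 = 0x1E041 → wrap carry → 0xE042
  0xE042 + 0x7A02 = 0x15A44 → wrap carry → 0x5A45
  0x5A45 + 0xB821 = 0x11266 → wrap carry → 0x1267
  0x1267 + 0x01FE = 0x01465
One's-complement sum = 0x1465.
Checksum = ~0x1465 & 0xFFFF = 0xEB9A.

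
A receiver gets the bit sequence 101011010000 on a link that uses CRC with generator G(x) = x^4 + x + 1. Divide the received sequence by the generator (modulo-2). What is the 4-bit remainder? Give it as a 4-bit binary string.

Modulo-2 division of 101011010000 by 10011:
  pos 0: 10101 XOR 10011 = 00110
  pos 2: 11010 XOR 10011 = 01001
  pos 3: 10011 XOR 10011 = 00000
Remainder = 0000 (zero — the frame passes the CRC check).

0000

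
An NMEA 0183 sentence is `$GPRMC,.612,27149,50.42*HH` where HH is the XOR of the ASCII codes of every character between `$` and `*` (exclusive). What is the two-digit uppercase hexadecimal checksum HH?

68

XOR the ASCII codes of the payload characters:
  'G' = 0x47 → acc = 0x47
  'P' = 0x50 → acc = 0x17
  'R' = 0x52 → acc = 0x45
  'M' = 0x4D → acc = 0x08
  'C' = 0x43 → acc = 0x4B
  ',' = 0x2C → acc = 0x67
  '.' = 0x2E → acc = 0x49
  '6' = 0x36 → acc = 0x7F
  '1' = 0x31 → acc = 0x4E
  '2' = 0x32 → acc = 0x7C
  ',' = 0x2C → acc = 0x50
  '2' = 0x32 → acc = 0x62
  '7' = 0x37 → acc = 0x55
  '1' = 0x31 → acc = 0x64
  '4' = 0x34 → acc = 0x50
  '9' = 0x39 → acc = 0x69
  ',' = 0x2C → acc = 0x45
  '5' = 0x35 → acc = 0x70
  '0' = 0x30 → acc = 0x40
  '.' = 0x2E → acc = 0x6E
  '4' = 0x34 → acc = 0x5A
  '2' = 0x32 → acc = 0x68
Checksum = 0x68.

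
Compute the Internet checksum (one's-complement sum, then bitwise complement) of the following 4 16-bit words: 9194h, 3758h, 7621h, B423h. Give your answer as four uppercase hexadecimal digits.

One's-complement addition (fold any carry out of bit 15 back into bit 0):
  0x9194 + 0x3758 = 0x0C8EC
  0xC8EC + 0x7621 = 0x13F0D → wrap carry → 0x3F0E
  0x3F0E + 0xB423 = 0x0F331
One's-complement sum = 0xF331.
Checksum = ~0xF331 & 0xFFFF = 0x0CCE.

0CCE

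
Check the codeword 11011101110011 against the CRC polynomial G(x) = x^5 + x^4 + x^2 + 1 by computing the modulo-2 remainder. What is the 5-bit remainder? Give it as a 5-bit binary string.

00000

Modulo-2 division of 11011101110011 by 110101:
  pos 0: 110111 XOR 110101 = 000010
  pos 4: 100111 XOR 110101 = 010010
  pos 5: 100100 XOR 110101 = 010001
  pos 6: 100010 XOR 110101 = 010111
  pos 7: 101111 XOR 110101 = 011010
  pos 8: 110101 XOR 110101 = 000000
Remainder = 00000 (zero — the frame passes the CRC check).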